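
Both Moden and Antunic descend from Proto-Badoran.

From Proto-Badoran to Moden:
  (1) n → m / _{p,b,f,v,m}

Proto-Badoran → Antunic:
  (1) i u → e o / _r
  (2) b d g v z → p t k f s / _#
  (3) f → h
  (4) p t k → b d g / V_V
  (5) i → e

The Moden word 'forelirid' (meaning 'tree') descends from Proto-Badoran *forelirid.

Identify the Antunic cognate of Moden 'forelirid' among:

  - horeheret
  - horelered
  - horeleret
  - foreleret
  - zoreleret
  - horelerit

horeleret

Antunic: start from *forelirid.
  rule 1 (pre-rhotic lowering): forelirid → forelerid
  rule 2 (final devoicing): forelerid → forelerit
  rule 3 (unconditioned shift): forelerit → horelerit
  rule 4: no change — horelerit
  rule 5 (vowel merger): horelerit → horeleret
  ⇒ Antunic horeleret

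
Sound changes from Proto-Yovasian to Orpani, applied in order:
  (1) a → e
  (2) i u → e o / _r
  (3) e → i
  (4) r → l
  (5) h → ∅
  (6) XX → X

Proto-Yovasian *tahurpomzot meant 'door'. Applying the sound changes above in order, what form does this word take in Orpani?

tiolpomzot

Orpani: *tahurpomzot > tehurpomzot > tehorpomzot > tihorpomzot > tiholpomzot > tiolpomzot  (by vowel merger, pre-rhotic lowering, vowel merger, unconditioned shift, h-loss)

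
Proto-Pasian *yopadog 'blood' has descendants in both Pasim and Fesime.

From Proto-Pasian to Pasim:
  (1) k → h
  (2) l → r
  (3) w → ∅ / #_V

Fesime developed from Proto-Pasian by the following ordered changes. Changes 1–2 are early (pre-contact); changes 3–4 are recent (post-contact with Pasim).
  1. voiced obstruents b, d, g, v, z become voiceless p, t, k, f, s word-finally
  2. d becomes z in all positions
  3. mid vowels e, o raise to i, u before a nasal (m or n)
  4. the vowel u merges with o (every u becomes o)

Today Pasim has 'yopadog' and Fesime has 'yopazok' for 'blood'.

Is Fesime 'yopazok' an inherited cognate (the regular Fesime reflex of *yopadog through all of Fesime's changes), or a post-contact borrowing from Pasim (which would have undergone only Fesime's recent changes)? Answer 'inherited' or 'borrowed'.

If inherited, *yopadog would pass through all of Fesime's changes:
Fesime: *yopadog > yopadok > yopazok  (by final devoicing, unconditioned shift)
If borrowed from Pasim 'yopadog' after the early changes, it would undergo only the recent ones:
  rule 3 (pre-nasal raising): no change (yopadog)
  rule 4 (vowel merger): no change (yopadog)
  ⇒ as a loan: yopadog
Fesime 'yopazok' matches the inherited outcome exactly, so it is an inherited cognate, not a loan.

inherited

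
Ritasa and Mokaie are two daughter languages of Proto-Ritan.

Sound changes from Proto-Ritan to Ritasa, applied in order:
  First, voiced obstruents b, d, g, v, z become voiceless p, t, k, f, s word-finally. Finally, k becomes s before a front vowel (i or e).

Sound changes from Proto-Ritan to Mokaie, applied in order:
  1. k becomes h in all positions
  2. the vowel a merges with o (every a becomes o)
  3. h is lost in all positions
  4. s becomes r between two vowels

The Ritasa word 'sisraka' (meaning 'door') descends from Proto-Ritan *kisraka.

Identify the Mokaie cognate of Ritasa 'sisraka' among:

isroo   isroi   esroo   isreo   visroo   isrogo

isroo

Mokaie: start from *kisraka.
  rule 1 (unconditioned shift): kisraka → hisraha
  rule 2 (vowel merger): hisraha → hisroho
  rule 3 (h-loss): hisroho → isroo
  rule 4: no change — isroo
  ⇒ Mokaie isroo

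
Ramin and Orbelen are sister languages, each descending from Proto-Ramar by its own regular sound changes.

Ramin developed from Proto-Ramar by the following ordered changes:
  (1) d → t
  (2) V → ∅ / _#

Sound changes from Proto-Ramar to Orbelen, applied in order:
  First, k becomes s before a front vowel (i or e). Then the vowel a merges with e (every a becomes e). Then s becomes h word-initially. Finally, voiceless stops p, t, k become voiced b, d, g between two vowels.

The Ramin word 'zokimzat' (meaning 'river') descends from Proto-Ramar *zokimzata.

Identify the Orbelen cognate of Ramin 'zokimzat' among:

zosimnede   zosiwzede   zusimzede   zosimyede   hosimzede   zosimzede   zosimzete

zosimzede

Orbelen: *zokimzata
  zokimzata → zosimzata   [palatalisation]
  zosimzata → zosimzete   [vowel merger]
  zosimzete (rule 3 does not apply)
  zosimzete → zosimzede   [intervocalic voicing]
  giving Orbelen zosimzede.
Only 'zosimzede' matches the regular Orbelen development of *zokimzata.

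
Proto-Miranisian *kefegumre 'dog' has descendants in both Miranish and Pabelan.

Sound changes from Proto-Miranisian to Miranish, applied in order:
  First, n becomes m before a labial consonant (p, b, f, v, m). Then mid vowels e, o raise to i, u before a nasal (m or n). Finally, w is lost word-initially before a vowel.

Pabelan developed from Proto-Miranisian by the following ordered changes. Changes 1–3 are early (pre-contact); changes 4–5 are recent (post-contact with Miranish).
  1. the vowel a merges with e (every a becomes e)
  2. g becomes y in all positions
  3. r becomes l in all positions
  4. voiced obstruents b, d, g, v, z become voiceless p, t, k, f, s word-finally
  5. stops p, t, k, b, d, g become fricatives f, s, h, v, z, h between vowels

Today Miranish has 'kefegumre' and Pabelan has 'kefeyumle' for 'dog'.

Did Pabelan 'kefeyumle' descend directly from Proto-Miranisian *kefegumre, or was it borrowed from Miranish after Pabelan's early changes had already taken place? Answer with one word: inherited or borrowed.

If inherited, *kefegumre would pass through all of Pabelan's changes:
Pabelan: *kefegumre > kefeyumre > kefeyumle  (by unconditioned shift, unconditioned shift)
If borrowed from Miranish 'kefegumre' after the early changes, it would undergo only the recent ones:
  rule 4 (final devoicing): no change (kefegumre)
  rule 5 (intervocalic lenition): kefegumre → kefehumre
  ⇒ as a loan: kefehumre
Pabelan 'kefeyumle' matches the inherited outcome exactly, so it is an inherited cognate, not a loan.

inherited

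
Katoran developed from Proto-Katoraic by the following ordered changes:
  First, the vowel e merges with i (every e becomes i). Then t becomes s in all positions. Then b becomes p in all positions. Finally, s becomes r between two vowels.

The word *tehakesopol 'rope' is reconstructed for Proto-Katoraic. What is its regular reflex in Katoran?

sihakiropol

Katoran: *tehakesopol > tihakisopol > sihakisopol > sihakiropol  (by vowel merger, unconditioned shift, rhotacism)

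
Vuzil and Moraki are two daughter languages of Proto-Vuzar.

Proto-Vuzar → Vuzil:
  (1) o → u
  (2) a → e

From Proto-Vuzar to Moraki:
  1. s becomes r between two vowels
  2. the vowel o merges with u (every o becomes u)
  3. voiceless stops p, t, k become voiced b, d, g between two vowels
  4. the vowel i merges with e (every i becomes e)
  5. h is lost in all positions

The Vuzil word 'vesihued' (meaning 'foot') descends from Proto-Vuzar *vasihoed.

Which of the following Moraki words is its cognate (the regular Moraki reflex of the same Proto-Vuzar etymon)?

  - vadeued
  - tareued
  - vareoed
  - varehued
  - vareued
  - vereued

vareued

Moraki: start from *vasihoed.
  rule 1 (rhotacism): vasihoed → varihoed
  rule 2 (vowel merger): varihoed → varihued
  rule 3: no change — varihued
  rule 4 (vowel merger): varihued → varehued
  rule 5 (h-loss): varehued → vareued
  ⇒ Moraki vareued
The other candidates each miss or misapply at least one Moraki change.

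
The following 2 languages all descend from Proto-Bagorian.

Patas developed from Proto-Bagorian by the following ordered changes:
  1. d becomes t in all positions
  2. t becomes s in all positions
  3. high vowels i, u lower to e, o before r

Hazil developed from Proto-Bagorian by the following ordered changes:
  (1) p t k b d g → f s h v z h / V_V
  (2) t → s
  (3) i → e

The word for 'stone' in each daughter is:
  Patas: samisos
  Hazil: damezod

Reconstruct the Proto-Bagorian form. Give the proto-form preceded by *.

Position 5: Patas has s, Hazil has z. Taking the neighbouring segments as reconstructed: Patas s could go back to *t or *d or *s; Hazil z could go back to *d or *z — the one source consistent with every daughter is *d.
Position 4: Patas has i, Hazil has e. Patas preserves i here (none of its changes turn any other segment into i), so the proto-segment is *i.
Verify the candidate proto-form against each daughter:
Patas: start from *damidod.
  rule 1 (unconditioned shift): damidod → tamitot
  rule 2 (unconditioned shift): tamitot → samisos
  rule 3: no change — samisos
  ⇒ Patas samisos
Hazil: *damidod
  damidod → damizod   [intervocalic lenition]
  damizod (rule 2 does not apply)
  damizod → damezod   [vowel merger]
  giving Hazil damezod.
*damidod is the unique common source.

*damidod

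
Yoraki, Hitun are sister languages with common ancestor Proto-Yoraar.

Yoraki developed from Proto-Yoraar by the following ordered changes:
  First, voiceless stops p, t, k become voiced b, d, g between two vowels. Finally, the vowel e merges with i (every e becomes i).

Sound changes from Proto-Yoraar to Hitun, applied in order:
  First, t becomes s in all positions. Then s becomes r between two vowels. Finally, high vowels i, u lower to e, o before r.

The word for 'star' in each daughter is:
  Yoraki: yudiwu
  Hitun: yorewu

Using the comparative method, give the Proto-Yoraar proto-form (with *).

Position 2: Yoraki has u, Hitun has o. Yoraki preserves u here (none of its changes turn any other segment into u), so the proto-segment is *u.
Position 4: Yoraki has i, Hitun has e. Taking the neighbouring segments as reconstructed: Yoraki i could go back to *e or *i; Hitun e can only go back to *e — the one source consistent with every daughter is *e.
Position 3: Yoraki has d, Hitun has r. Taking the neighbouring segments as reconstructed: Yoraki d could go back to *t or *d; Hitun r could go back to *t or *s or *r — the one source consistent with every daughter is *t.
The remaining positions agree across the daughters. Check the candidate against every language:
Yoraki: start from *yutewu.
  rule 1 (intervocalic voicing): yutewu → yudewu
  rule 2 (vowel merger): yudewu → yudiwu
  ⇒ Yoraki yudiwu
Hitun: *yutewu > yusewu > yurewu > yorewu  (by unconditioned shift, rhotacism, pre-rhotic lowering)
No other proto-form is consistent with every reflex, so the reconstruction is *yutewu.

*yutewu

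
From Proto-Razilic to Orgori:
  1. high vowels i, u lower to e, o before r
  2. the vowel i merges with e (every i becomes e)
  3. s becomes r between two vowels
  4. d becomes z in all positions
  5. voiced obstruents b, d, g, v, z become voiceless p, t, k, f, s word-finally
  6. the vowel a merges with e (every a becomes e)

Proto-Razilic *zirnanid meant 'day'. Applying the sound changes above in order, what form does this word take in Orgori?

Orgori: start from *zirnanid.
  rule 1 (pre-rhotic lowering): zirnanid → zernanid
  rule 2 (vowel merger): zernanid → zernaned
  rule 3: no change — zernaned
  rule 4 (unconditioned shift): zernaned → zernanez
  rule 5 (final devoicing): zernanez → zernanes
  rule 6 (vowel merger): zernanes → zernenes
  ⇒ Orgori zernenes

zernenes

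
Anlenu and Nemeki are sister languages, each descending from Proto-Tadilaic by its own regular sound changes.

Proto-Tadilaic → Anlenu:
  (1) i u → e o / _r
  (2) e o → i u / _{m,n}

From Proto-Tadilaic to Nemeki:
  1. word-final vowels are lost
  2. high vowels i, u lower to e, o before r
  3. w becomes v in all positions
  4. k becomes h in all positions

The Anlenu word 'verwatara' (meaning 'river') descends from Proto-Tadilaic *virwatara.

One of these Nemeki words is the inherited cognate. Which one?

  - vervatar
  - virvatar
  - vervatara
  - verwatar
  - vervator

vervatar

Nemeki: *virwatara
  virwatara → virwatar   [apocope]
  virwatar → verwatar   [pre-rhotic lowering]
  verwatar → vervatar   [unconditioned shift]
  vervatar (rule 4 does not apply)
  giving Nemeki vervatar.
Among the options, 'vervatar' alone shows every Nemeki change applied in order.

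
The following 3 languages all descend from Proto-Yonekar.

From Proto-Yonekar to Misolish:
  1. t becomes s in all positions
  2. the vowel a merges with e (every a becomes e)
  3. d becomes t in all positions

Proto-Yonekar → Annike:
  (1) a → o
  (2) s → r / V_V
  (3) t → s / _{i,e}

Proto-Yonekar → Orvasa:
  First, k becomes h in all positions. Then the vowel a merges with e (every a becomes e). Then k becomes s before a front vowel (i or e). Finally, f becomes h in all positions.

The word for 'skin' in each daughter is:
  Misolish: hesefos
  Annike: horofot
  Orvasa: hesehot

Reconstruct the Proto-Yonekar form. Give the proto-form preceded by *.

Position 5: Misolish has f, Annike has f, Orvasa has h. Misolish preserves f here (none of its changes turn any other segment into f), so the proto-segment is *f.
Position 3: Misolish has s, Annike has r, Orvasa has s. Orvasa preserves s here (none of its changes turn any other segment into s), so the proto-segment is *s.
Verify the candidate proto-form against each daughter:
Misolish: start from *hasafot.
  rule 1 (unconditioned shift): hasafot → hasafos
  rule 2 (vowel merger): hasafos → hesefos
  rule 3: no change — hesefos
  ⇒ Misolish hesefos
Annike: start from *hasafot.
  rule 1 (vowel merger): hasafot → hosofot
  rule 2 (rhotacism): hosofot → horofot
  rule 3: no change — horofot
  ⇒ Annike horofot
Orvasa: start from *hasafot.
  rule 1: no change — hasafot
  rule 2 (vowel merger): hasafot → hesefot
  rule 3: no change — hesefot
  rule 4 (unconditioned shift): hesefot → hesehot
  ⇒ Orvasa hesehot
No other proto-form is consistent with every reflex, so the reconstruction is *hasafot.

*hasafot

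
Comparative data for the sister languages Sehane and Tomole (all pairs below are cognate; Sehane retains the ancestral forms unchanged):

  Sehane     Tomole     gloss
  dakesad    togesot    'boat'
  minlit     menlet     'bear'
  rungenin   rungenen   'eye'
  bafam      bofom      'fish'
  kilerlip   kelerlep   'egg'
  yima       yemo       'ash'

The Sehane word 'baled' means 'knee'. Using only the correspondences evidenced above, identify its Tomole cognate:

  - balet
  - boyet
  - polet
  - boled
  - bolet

bolet

dakesad ~ togesot — Sehane a corresponds to Tomole o after a consonant, before a consonant other than r, m, n, p, b, f, v.
dakesad ~ togesot — Sehane d corresponds to Tomole t word-finally.
Applying these to Sehane 'baled':
  baled → boled   (a→o after a consonant, before a consonant other than r, m, n, p, b, f, v)
  boled → bolet   (d→t word-finally)
So the Tomole cognate is 'bolet'.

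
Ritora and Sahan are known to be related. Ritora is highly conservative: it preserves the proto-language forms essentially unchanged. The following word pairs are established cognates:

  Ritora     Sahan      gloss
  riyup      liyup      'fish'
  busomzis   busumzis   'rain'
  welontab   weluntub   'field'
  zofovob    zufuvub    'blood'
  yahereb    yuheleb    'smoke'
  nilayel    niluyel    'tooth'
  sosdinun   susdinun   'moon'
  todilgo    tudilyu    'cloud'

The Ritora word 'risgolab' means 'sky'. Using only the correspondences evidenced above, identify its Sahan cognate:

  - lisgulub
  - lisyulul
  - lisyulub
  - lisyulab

lisyulub

riyup ~ liyup — Ritora r corresponds to Sahan l word-initially before a front vowel.
todilgo ~ tudilyu — Ritora g corresponds to Sahan y after a consonant, before a back vowel.
sosdinun ~ susdinun, todilgo ~ tudilyu — Ritora o corresponds to Sahan u after a consonant, before a consonant other than r, m, n, p, b, f, v.
welontab ~ weluntub — Ritora a corresponds to Sahan u after a consonant, before a labial obstruent.
Applying these to Ritora 'risgolab':
  risgolab → lisgolab   (r→l word-initially before a front vowel)
  lisgolab → lisyolab   (g→y after a consonant, before a back vowel)
  lisyolab → lisyulab   (o→u after a consonant, before a consonant other than r, m, n, p, b, f, v)
  lisyulab → lisyulub   (a→u after a consonant, before a labial obstruent)
So the Sahan cognate is 'lisyulub'.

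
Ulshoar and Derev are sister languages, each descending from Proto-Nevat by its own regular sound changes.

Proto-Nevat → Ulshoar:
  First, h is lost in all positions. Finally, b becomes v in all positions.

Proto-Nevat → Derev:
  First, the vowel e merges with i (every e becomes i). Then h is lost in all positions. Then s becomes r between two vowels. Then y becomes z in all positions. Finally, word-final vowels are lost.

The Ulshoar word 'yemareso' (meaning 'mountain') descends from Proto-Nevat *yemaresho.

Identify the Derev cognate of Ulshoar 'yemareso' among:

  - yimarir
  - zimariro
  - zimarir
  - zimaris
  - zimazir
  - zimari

Derev: *yemaresho > yimarisho > yimariso > yimariro > zimariro > zimarir  (by vowel merger, h-loss, rhotacism, unconditioned shift, apocope)
Among the options, 'zimarir' alone shows every Derev change applied in order.

zimarir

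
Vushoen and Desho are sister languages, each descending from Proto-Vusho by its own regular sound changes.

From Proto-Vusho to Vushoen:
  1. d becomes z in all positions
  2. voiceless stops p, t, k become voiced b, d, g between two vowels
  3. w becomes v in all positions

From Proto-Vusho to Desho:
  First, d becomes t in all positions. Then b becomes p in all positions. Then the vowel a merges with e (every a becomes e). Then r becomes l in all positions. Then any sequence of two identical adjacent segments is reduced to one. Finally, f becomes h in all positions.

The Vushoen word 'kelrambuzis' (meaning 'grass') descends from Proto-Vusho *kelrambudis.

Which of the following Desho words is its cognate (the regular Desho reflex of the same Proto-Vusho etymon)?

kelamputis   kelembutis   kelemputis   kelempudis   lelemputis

Desho: start from *kelrambudis.
  rule 1 (unconditioned shift): kelrambudis → kelrambutis
  rule 2 (unconditioned shift): kelrambutis → kelramputis
  rule 3 (vowel merger): kelramputis → kelremputis
  rule 4 (unconditioned shift): kelremputis → kellemputis
  rule 5 (degemination): kellemputis → kelemputis
  rule 6: no change — kelemputis
  ⇒ Desho kelemputis
The other candidates each miss or misapply at least one Desho change.

kelemputis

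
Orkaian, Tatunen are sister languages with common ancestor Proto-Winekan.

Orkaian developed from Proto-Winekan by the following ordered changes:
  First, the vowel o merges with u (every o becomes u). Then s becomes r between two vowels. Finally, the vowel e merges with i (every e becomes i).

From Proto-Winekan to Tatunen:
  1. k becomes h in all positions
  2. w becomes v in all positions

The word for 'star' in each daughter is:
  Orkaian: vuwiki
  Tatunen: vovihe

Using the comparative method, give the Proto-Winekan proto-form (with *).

Position 3: Orkaian has w, Tatunen has v. Orkaian preserves w here (none of its changes turn any other segment into w), so the proto-segment is *w.
Position 2: Orkaian has u, Tatunen has o. Tatunen preserves o here (none of its changes turn any other segment into o), so the proto-segment is *o.
This points to *vowike. Verify forward in each daughter:
Orkaian: *vowike > vuwike > vuwiki  (by vowel merger, vowel merger)
Tatunen: *vowike > vowihe > vovihe  (by unconditioned shift, unconditioned shift)
*vowike is the unique common source.

*vowike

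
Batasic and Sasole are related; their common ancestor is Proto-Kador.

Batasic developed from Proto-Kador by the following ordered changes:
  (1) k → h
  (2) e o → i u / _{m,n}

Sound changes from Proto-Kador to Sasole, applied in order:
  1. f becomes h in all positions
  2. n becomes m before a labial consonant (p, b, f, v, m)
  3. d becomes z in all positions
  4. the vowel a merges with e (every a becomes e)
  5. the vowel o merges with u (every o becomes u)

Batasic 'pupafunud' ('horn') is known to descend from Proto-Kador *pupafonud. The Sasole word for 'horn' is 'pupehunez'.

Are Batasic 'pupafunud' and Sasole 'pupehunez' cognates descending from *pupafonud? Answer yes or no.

Derive the expected Sasole reflex of *pupafonud:
Sasole: start from *pupafonud.
  rule 1 (unconditioned shift): pupafonud → pupahonud
  rule 2: no change — pupahonud
  rule 3 (unconditioned shift): pupahonud → pupahonuz
  rule 4 (vowel merger): pupahonuz → pupehonuz
  rule 5 (vowel merger): pupehonuz → pupehunuz
  ⇒ Sasole pupehunuz
The regular Sasole reflex would be 'pupehunuz', but the attested form is 'pupehunez'. The correspondence is irregular, so they are not cognates (the Sasole form has a different source).

no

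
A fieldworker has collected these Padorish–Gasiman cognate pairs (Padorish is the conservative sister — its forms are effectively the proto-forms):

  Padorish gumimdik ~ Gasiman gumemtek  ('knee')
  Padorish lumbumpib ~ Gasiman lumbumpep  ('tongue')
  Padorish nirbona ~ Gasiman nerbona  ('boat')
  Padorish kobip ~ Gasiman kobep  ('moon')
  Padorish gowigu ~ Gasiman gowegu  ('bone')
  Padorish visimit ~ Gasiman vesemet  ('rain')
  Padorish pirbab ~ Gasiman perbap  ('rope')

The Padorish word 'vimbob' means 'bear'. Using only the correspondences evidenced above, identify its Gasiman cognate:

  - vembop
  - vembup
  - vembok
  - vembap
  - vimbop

gumimdik ~ gumemtek, visimit ~ vesemet — Padorish i corresponds to Gasiman e after a consonant, before a nasal.
lumbumpib ~ lumbumpep, pirbab ~ perbap — Padorish b corresponds to Gasiman p word-finally.
Applying these to Padorish 'vimbob':
  vimbob → vembob   (i→e after a consonant, before a nasal)
  vembob → vembop   (b→p word-finally)
So the Gasiman cognate is 'vembop'.

vembop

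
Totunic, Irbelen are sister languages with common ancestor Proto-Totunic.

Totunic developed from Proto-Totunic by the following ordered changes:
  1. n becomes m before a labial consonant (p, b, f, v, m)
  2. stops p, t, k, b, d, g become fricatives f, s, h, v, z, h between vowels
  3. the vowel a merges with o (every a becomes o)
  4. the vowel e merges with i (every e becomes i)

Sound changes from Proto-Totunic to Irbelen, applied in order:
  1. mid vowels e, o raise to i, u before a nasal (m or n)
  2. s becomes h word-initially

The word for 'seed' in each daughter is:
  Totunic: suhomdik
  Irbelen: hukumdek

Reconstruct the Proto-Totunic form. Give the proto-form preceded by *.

Position 7: Totunic has i, Irbelen has e. Irbelen preserves e here (none of its changes turn any other segment into e), so the proto-segment is *e.
Position 3: Totunic has h, Irbelen has k. Irbelen preserves k here (none of its changes turn any other segment into k), so the proto-segment is *k.
Verify the candidate proto-form against each daughter:
Totunic: *sukomdek
  sukomdek (rule 1 does not apply)
  sukomdek → suhomdek   [intervocalic lenition]
  suhomdek (rule 3 does not apply)
  suhomdek → suhomdik   [vowel merger]
  giving Totunic suhomdik.
Irbelen: start from *sukomdek.
  rule 1 (pre-nasal raising): sukomdek → sukumdek
  rule 2 (debuccalisation): sukumdek → hukumdek
  ⇒ Irbelen hukumdek
No other proto-form is consistent with every reflex, so the reconstruction is *sukomdek.

*sukomdek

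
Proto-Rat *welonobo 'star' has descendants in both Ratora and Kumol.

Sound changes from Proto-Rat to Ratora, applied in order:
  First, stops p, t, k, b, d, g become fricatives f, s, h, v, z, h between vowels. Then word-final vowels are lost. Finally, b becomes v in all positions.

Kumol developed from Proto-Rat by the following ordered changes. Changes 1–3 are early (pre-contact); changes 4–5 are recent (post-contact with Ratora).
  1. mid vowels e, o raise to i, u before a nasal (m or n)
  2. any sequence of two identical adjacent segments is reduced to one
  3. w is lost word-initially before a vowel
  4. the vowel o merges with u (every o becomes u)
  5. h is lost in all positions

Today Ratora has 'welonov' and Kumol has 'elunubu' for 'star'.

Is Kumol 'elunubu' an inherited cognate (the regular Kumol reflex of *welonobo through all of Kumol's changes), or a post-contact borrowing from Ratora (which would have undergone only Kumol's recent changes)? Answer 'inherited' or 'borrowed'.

inherited

If inherited, *welonobo would pass through all of Kumol's changes:
Kumol: start from *welonobo.
  rule 1 (pre-nasal raising): welonobo → welunobo
  rule 2: no change — welunobo
  rule 3 (glide loss): welunobo → elunobo
  rule 4 (vowel merger): elunobo → elunubu
  rule 5: no change — elunubu
  ⇒ Kumol elunubu
If borrowed from Ratora 'welonov' after the early changes, it would undergo only the recent ones:
  rule 4 (vowel merger): welonov → welunuv
  rule 5 (h-loss): no change (welunuv)
  ⇒ as a loan: welunuv
Kumol 'elunubu' matches the inherited outcome exactly, so it is an inherited cognate, not a loan.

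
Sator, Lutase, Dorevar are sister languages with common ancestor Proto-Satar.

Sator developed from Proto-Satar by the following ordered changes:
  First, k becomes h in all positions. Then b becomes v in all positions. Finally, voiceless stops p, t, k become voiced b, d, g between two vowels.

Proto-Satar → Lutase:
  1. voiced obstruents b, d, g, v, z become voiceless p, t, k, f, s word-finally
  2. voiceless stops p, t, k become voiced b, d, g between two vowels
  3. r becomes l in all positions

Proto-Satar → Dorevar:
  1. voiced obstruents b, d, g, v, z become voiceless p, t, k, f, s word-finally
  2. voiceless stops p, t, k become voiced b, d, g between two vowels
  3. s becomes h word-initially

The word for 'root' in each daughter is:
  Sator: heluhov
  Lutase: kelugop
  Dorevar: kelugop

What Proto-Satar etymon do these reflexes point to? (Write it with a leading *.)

Position 7: Sator has v, Lutase has p, Dorevar has p. Taking the neighbouring segments as reconstructed: Sator v could go back to *b or *v; Lutase p could go back to *p or *b; Dorevar p could go back to *p or *b — the one source consistent with every daughter is *b.
Position 5: Sator has h, Lutase has g, Dorevar has g. Taking the neighbouring segments as reconstructed: Sator h could go back to *k or *h; Lutase g could go back to *k or *g; Dorevar g could go back to *k or *g — the one source consistent with every daughter is *k.
Continuing position by position gives *kelukob; check it forward:
Sator: *kelukob > heluhob > heluhov  (by unconditioned shift, unconditioned shift)
Lutase: *kelukob
  kelukob → kelukop   [final devoicing]
  kelukop → kelugop   [intervocalic voicing]
  kelugop (rule 3 does not apply)
  giving Lutase kelugop.
Dorevar: start from *kelukob.
  rule 1 (final devoicing): kelukob → kelukop
  rule 2 (intervocalic voicing): kelukop → kelugop
  rule 3: no change — kelugop
  ⇒ Dorevar kelugop
No other proto-form is consistent with every reflex, so the reconstruction is *kelukob.

*kelukob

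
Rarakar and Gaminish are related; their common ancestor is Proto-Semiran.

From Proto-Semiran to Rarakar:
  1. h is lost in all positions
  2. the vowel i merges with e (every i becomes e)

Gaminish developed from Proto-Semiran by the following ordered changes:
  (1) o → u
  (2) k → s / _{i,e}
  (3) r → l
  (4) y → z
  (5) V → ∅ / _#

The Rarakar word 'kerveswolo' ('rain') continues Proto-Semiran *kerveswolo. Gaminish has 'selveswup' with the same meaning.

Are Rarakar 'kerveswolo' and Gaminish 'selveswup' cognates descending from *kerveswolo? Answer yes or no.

no

Derive the expected Gaminish reflex of *kerveswolo:
Gaminish: start from *kerveswolo.
  rule 1 (vowel merger): kerveswolo → kerveswulu
  rule 2 (palatalisation): kerveswulu → serveswulu
  rule 3 (unconditioned shift): serveswulu → selveswulu
  rule 4: no change — selveswulu
  rule 5 (apocope): selveswulu → selveswul
  ⇒ Gaminish selveswul
The regular Gaminish reflex would be 'selveswul', but the attested form is 'selveswup'. The correspondence is irregular, so they are not cognates (the Gaminish form has a different source).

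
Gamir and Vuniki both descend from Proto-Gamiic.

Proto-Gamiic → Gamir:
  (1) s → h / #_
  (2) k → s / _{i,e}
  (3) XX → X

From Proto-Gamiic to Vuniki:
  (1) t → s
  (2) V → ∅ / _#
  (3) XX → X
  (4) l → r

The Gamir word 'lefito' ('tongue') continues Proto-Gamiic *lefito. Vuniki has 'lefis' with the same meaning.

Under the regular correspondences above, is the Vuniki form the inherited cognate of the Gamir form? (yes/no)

Derive the expected Vuniki reflex of *lefito:
Vuniki: start from *lefito.
  rule 1 (unconditioned shift): lefito → lefiso
  rule 2 (apocope): lefiso → lefis
  rule 3: no change — lefis
  rule 4 (unconditioned shift): lefis → refis
  ⇒ Vuniki refis
The regular Vuniki reflex would be 'refis', but the attested form is 'lefis'. The correspondence is irregular, so they are not cognates (the Vuniki form has a different source).

no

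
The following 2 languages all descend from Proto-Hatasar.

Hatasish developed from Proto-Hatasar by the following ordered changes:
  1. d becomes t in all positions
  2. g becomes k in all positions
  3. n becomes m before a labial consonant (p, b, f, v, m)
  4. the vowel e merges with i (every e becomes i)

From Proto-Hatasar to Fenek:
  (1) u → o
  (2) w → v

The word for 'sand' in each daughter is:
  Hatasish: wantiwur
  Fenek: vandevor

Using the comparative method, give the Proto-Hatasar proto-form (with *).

Position 4: Hatasish has t, Fenek has d. Fenek preserves d here (none of its changes turn any other segment into d), so the proto-segment is *d.
Position 1: Hatasish has w, Fenek has v. Hatasish preserves w here (none of its changes turn any other segment into w), so the proto-segment is *w.
Position 6: Hatasish has w, Fenek has v. Hatasish preserves w here (none of its changes turn any other segment into w), so the proto-segment is *w.
Continuing position by position gives *wandewur; check it forward:
Hatasish: *wandewur > wantewur > wantiwur  (by unconditioned shift, vowel merger)
Fenek: start from *wandewur.
  rule 1 (vowel merger): wandewur → wandewor
  rule 2 (unconditioned shift): wandewor → vandevor
  ⇒ Fenek vandevor
Only *wandewur yields all of Hatasish wantiwur, Fenek vandevor.

*wandewur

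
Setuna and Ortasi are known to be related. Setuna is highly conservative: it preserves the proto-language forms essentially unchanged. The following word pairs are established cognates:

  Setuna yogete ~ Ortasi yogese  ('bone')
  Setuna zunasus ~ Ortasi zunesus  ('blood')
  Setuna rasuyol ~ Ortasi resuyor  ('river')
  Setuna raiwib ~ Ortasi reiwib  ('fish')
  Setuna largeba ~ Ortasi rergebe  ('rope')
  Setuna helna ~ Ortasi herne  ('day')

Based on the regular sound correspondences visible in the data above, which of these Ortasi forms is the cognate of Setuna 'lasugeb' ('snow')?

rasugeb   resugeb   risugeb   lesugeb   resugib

largeba ~ rergebe — Setuna l corresponds to Ortasi r word-initially before a back vowel.
zunasus ~ zunesus, rasuyol ~ resuyor — Setuna a corresponds to Ortasi e after a consonant, before a consonant other than r, m, n, p, b, f, v.
Applying these to Setuna 'lasugeb':
  lasugeb → rasugeb   (l→r word-initially before a back vowel)
  rasugeb → resugeb   (a→e after a consonant, before a consonant other than r, m, n, p, b, f, v)
So the Ortasi cognate is 'resugeb'.

resugeb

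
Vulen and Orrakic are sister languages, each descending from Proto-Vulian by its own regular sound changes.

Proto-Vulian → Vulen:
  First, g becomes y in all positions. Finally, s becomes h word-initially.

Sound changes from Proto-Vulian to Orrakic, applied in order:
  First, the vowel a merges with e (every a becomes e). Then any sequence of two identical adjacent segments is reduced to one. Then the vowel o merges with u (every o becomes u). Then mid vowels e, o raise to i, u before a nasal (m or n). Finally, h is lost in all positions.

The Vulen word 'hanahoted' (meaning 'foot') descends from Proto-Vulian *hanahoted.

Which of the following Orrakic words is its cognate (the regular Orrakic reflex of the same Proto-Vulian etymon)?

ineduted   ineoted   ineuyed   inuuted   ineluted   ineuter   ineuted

ineuted

Orrakic: *hanahoted
  hanahoted → henehoted   [vowel merger]
  henehoted (rule 2 does not apply)
  henehoted → henehuted   [vowel merger]
  henehuted → hinehuted   [pre-nasal raising]
  hinehuted → ineuted   [h-loss]
  giving Orrakic ineuted.
Among the options, 'ineuted' alone shows every Orrakic change applied in order.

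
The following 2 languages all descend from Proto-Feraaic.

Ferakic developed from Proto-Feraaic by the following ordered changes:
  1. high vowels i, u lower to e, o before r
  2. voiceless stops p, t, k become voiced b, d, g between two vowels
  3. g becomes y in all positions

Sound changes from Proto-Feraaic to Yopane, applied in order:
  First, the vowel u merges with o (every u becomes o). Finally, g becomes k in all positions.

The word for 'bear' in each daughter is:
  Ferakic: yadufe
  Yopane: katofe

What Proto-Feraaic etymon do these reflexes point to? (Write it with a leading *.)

Position 4: Ferakic has u, Yopane has o. Ferakic preserves u here (none of its changes turn any other segment into u), so the proto-segment is *u.
Position 3: Ferakic has d, Yopane has t. Yopane preserves t here (none of its changes turn any other segment into t), so the proto-segment is *t.
This points to *gatufe. Verify forward in each daughter:
Ferakic: *gatufe
  gatufe (rule 1 does not apply)
  gatufe → gadufe   [intervocalic voicing]
  gadufe → yadufe   [unconditioned shift]
  giving Ferakic yadufe.
Yopane: *gatufe > gatofe > katofe  (by vowel merger, unconditioned shift)
*gatufe is the unique common source.

*gatufe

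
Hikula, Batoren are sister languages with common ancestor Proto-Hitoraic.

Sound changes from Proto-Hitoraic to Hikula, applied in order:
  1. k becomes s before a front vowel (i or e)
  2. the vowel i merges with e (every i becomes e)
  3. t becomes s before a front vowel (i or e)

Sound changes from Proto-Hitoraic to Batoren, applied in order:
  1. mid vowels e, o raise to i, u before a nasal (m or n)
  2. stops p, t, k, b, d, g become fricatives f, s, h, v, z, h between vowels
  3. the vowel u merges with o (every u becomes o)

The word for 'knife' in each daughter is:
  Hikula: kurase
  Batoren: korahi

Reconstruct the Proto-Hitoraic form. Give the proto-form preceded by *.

Position 6: Hikula has e, Batoren has i. Taking the neighbouring segments as reconstructed: Hikula e could go back to *e or *i; Batoren i can only go back to *i — the one source consistent with every daughter is *i.
Position 2: Hikula has u, Batoren has o. Hikula preserves u here (none of its changes turn any other segment into u), so the proto-segment is *u.
This points to *kuraki. Verify forward in each daughter:
Hikula: *kuraki > kurasi > kurase  (by palatalisation, vowel merger)
Batoren: *kuraki
  kuraki (rule 1 does not apply)
  kuraki → kurahi   [intervocalic lenition]
  kurahi → korahi   [vowel merger]
  giving Batoren korahi.
Only *kuraki yields all of Hikula kurase, Batoren korahi.

*kuraki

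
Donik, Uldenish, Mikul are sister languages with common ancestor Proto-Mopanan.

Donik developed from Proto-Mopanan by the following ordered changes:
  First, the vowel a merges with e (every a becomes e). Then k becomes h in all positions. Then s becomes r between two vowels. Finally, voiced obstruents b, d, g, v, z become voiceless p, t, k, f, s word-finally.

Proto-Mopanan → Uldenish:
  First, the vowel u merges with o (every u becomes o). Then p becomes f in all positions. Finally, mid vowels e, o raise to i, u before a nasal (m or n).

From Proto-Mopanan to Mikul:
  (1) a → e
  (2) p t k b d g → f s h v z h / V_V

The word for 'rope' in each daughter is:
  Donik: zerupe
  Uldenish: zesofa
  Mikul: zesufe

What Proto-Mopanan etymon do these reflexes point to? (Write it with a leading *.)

*zesupa

Position 3: Donik has r, Uldenish has s, Mikul has s. Uldenish preserves s here (none of its changes turn any other segment into s), so the proto-segment is *s.
Position 4: Donik has u, Uldenish has o, Mikul has u. Donik preserves u here (none of its changes turn any other segment into u), so the proto-segment is *u.
Continuing position by position gives *zesupa; check it forward:
Donik: *zesupa
  zesupa → zesupe   [vowel merger]
  zesupe (rule 2 does not apply)
  zesupe → zerupe   [rhotacism]
  zerupe (rule 4 does not apply)
  giving Donik zerupe.
Uldenish: start from *zesupa.
  rule 1 (vowel merger): zesupa → zesopa
  rule 2 (unconditioned shift): zesopa → zesofa
  rule 3: no change — zesofa
  ⇒ Uldenish zesofa
Mikul: *zesupa
  zesupa → zesupe   [vowel merger]
  zesupe → zesufe   [intervocalic lenition]
  giving Mikul zesufe.
*zesupa is the unique common source.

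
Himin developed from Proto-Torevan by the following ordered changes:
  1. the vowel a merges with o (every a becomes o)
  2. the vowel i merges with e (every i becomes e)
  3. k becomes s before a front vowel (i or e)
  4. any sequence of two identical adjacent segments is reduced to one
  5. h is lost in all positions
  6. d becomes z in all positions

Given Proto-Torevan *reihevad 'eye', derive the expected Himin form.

reevoz

Himin: *reihevad
  reihevad → reihevod   [vowel merger]
  reihevod → reehevod   [vowel merger]
  reehevod (rule 3 does not apply)
  reehevod → rehevod   [degemination]
  rehevod → reevod   [h-loss]
  reevod → reevoz   [unconditioned shift]
  giving Himin reevoz.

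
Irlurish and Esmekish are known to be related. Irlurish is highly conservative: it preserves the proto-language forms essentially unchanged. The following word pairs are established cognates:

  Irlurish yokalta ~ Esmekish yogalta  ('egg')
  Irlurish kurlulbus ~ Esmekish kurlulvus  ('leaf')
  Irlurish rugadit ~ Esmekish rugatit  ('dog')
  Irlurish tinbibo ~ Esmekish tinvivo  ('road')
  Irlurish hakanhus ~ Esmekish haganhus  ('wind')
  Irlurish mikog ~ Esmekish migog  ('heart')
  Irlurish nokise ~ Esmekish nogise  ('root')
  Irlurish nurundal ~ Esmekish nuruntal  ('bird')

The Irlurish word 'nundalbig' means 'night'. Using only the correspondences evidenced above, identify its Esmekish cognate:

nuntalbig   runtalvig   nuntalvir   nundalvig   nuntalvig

nuntalvig

nurundal ~ nuruntal — Irlurish d corresponds to Esmekish t after a consonant, before a back vowel.
tinbibo ~ tinvivo — Irlurish b corresponds to Esmekish v after a consonant, before a front vowel.
Applying these to Irlurish 'nundalbig':
  nundalbig → nuntalbig   (d→t after a consonant, before a back vowel)
  nuntalbig → nuntalvig   (b→v after a consonant, before a front vowel)
So the Esmekish cognate is 'nuntalvig'.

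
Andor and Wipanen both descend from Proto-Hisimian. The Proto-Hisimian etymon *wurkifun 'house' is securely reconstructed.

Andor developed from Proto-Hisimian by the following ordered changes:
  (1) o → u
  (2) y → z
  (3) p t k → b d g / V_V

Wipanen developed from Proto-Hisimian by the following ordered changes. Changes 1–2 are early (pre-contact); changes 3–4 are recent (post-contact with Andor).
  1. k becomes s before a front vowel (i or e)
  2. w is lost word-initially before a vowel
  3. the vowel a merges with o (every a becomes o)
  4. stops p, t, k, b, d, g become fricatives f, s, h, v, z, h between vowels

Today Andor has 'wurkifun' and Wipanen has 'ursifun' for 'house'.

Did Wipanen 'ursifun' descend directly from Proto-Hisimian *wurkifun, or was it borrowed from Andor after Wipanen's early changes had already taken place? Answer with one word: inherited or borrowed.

If inherited, *wurkifun would pass through all of Wipanen's changes:
Wipanen: start from *wurkifun.
  rule 1 (palatalisation): wurkifun → wursifun
  rule 2 (glide loss): wursifun → ursifun
  rule 3: no change — ursifun
  rule 4: no change — ursifun
  ⇒ Wipanen ursifun
If borrowed from Andor 'wurkifun' after the early changes, it would undergo only the recent ones:
  rule 3 (vowel merger): no change (wurkifun)
  rule 4 (intervocalic lenition): no change (wurkifun)
  ⇒ as a loan: wurkifun
Wipanen 'ursifun' matches the inherited outcome exactly, so it is an inherited cognate, not a loan.

inherited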